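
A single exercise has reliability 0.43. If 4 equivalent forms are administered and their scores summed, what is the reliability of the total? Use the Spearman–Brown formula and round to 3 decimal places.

ρ_k = kρ / (1 + (k−1)ρ) = 4·0.43 / (1 + 3·0.43) = 1.720 / 2.290 = 0.751.

0.751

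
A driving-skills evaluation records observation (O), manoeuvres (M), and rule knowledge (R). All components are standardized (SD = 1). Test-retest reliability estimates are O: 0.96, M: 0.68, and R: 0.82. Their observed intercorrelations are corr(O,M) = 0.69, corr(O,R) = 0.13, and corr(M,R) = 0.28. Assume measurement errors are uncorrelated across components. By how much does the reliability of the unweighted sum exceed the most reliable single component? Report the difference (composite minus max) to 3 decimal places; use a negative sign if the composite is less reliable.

-0.064

Var(sum) = 3 + 2.2 = 5.2; true-score variance = 2.46 + 2.2 = 4.66; composite reliability = 0.8962.
Max component reliability = 0.9600.
Difference = 0.8962 − 0.9600 = -0.064.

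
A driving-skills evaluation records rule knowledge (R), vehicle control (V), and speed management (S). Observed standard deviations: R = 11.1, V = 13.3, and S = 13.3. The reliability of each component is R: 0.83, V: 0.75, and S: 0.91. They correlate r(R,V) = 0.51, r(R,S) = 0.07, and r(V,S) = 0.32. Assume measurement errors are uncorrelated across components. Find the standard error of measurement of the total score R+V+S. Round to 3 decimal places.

9.005

Var(total) = 476.99 + 284.46 = 761.45.
True-score variance = 395.902 + 284.46 = 680.362, so reliability = 0.8935.
Error variance = 761.45 − 680.362 = 81.0883; SEM = √81.0883 = 9.005.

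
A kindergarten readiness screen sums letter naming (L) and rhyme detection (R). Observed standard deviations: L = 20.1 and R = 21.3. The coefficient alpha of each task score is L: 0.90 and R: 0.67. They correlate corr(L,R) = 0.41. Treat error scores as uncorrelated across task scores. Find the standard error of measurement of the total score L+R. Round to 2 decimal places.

Var(total) = 857.7 + 351.067 = 1208.77.
True-score variance = 667.581 + 351.067 = 1018.65, so reliability = 0.8427.
Error variance = 1208.77 − 1018.65 = 190.119; SEM = √190.119 = 13.79.

13.79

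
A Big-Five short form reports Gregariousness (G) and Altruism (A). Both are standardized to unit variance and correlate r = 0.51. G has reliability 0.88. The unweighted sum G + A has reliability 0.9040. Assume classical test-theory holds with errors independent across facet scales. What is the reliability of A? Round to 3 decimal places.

Var(G+A) = 2 + 2·0.51 = 3.020.
True-score variance = ρ_G + ρ_A + 2·0.51, so 0.9040 = (0.88 + ρ_A + 1.02) / 3.020.
ρ_A = 0.9040·3.020 − 0.88 − 1.02 = 0.830.

0.830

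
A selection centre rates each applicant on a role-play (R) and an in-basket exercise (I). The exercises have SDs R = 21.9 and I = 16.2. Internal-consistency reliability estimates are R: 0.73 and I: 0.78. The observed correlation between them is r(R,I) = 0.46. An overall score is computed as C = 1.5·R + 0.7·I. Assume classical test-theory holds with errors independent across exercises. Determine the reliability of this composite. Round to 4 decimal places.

Var(C) = 1.5²·21.9² + 0.7²·16.2² + 2·[1.05·21.9·16.2·0.46] = 1207.72 + 342.717 = 1550.44.
Under uncorrelated errors the observed covariances equal the true-score covariances, so only the own-variance terms attenuate.
True-score variance = [1.5²·21.9²·0.73 + 0.7²·16.2²·0.78] + 342.717 = 888.064 + 342.717 = 1230.78.
Reliability = 1230.78 / 1550.44 = 0.7938.

0.7938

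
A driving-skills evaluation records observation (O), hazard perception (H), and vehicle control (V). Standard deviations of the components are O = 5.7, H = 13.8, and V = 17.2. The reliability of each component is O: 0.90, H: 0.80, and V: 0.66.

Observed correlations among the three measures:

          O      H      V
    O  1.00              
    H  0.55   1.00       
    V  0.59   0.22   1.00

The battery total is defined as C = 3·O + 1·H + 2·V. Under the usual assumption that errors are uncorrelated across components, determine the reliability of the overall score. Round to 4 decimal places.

0.8340

Var(C) = 3²·5.7² + 13.8² + 2²·17.2² + 2·[3·5.7·13.8·0.55 + 6·5.7·17.2·0.59 + 2·13.8·17.2·0.22] = 1666.21 + 1162.58 = 2828.79.
Under uncorrelated errors the observed covariances equal the true-score covariances, so only the own-variance terms attenuate.
True-score variance = [3²·5.7²·0.90 + 13.8²·0.80 + 2²·17.2²·0.66] + 1162.58 = 1196.54 + 1162.58 = 2359.12.
Reliability = 2359.12 / 2828.79 = 0.8340.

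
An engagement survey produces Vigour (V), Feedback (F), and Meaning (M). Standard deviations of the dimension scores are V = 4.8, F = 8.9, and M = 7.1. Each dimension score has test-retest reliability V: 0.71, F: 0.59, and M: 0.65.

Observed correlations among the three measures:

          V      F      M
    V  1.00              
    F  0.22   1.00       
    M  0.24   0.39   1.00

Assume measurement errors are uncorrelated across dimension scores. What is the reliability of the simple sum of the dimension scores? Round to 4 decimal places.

0.7604

Var(V+F+M) = 4.8² + 8.9² + 7.1² + 2·[4.8·8.9·0.22 + 4.8·7.1·0.24 + 8.9·7.1·0.39] = 152.66 + 84.4434 = 237.103.
Under uncorrelated errors the observed covariances equal the true-score covariances, so only the own-variance terms attenuate.
True-score variance = [4.8²·0.71 + 8.9²·0.59 + 7.1²·0.65] + 84.4434 = 95.8588 + 84.4434 = 180.302.
Reliability = 180.302 / 237.103 = 0.7604.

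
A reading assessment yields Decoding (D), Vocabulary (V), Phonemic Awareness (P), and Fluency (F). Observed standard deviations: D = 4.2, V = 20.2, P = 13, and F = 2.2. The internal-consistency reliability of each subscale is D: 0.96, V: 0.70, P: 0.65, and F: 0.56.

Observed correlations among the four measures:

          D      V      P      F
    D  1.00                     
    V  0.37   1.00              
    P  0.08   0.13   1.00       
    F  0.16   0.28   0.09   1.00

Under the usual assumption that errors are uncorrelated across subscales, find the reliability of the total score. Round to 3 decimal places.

0.761

Var(D+V+P+F) = 4.2² + 20.2² + 13² + 2.2² + 2·[4.2·20.2·0.37 + 4.2·13·0.08 + 4.2·2.2·0.16 + 20.2·13·0.13 + 20.2·2.2·0.28 + 13·2.2·0.09] = 599.52 + 172.785 = 772.305.
With uncorrelated errors the cross-covariances are all true-score covariance, so they carry over unchanged; only the diagonal terms shrink to ρᵢσᵢ².
True-score variance = [4.2²·0.96 + 20.2²·0.70 + 13²·0.65 + 2.2²·0.56] + 172.785 = 415.123 + 172.785 = 587.908.
Reliability = 587.908 / 772.305 = 0.761.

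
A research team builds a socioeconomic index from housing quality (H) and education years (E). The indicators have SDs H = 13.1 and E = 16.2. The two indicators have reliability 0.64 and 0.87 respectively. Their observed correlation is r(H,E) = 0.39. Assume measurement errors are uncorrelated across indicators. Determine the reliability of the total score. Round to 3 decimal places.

Var(H+E) = 13.1² + 16.2² + 2·[13.1·16.2·0.39] = 434.05 + 165.532 = 599.582.
Under uncorrelated errors the observed covariances equal the true-score covariances, so only the own-variance terms attenuate.
True-score variance = [13.1²·0.64 + 16.2²·0.87] + 165.532 = 338.153 + 165.532 = 503.685.
Reliability = 503.685 / 599.582 = 0.840.

0.840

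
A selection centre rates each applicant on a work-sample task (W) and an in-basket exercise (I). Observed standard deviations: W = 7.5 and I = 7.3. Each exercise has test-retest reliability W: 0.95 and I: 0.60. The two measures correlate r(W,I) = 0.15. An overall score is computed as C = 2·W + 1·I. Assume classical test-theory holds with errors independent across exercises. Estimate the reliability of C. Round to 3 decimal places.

Var(C) = 2²·7.5² + 7.3² + 2·[2·7.5·7.3·0.15] = 278.29 + 32.85 = 311.14.
Because errors are independent across components, Cov(Tᵢ,Tⱼ) = Cov(Xᵢ,Xⱼ); the off-diagonal part of the true-score variance is the same as above.
True-score variance = [2²·7.5²·0.95 + 7.3²·0.60] + 32.85 = 245.724 + 32.85 = 278.574.
Reliability = 278.574 / 311.14 = 0.895.

0.895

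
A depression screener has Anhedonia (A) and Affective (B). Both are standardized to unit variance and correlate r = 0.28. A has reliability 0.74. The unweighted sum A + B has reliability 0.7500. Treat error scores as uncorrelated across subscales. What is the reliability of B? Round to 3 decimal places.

0.620

Var(A+B) = 2 + 2·0.28 = 2.560.
True-score variance = ρ_A + ρ_B + 2·0.28, so 0.7500 = (0.74 + ρ_B + 0.56) / 2.560.
ρ_B = 0.7500·2.560 − 0.74 − 0.56 = 0.620.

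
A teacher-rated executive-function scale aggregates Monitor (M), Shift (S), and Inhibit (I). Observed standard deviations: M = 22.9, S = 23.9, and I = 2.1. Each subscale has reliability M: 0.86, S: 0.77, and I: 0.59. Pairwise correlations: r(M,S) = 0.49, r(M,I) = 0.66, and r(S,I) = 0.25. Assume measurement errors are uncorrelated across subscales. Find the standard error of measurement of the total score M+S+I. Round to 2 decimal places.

Var(total) = 1100.03 + 624.938 = 1724.97.
True-score variance = 893.426 + 624.938 = 1518.36, so reliability = 0.8802.
Error variance = 1724.97 − 1518.36 = 206.604; SEM = √206.604 = 14.37.

14.37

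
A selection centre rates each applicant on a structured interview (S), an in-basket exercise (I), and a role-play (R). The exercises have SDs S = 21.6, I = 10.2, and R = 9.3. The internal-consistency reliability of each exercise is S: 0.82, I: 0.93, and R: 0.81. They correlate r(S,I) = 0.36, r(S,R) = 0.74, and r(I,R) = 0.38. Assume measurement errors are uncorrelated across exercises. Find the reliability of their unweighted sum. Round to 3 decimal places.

Var(S+I+R) = 21.6² + 10.2² + 9.3² + 2·[21.6·10.2·0.36 + 21.6·9.3·0.74 + 10.2·9.3·0.38] = 657.09 + 528.026 = 1185.12.
With uncorrelated errors the cross-covariances are all true-score covariance, so they carry over unchanged; only the diagonal terms shrink to ρᵢσᵢ².
True-score variance = [21.6²·0.82 + 10.2²·0.93 + 9.3²·0.81] + 528.026 = 549.393 + 528.026 = 1077.42.
Reliability = 1077.42 / 1185.12 = 0.909.

0.909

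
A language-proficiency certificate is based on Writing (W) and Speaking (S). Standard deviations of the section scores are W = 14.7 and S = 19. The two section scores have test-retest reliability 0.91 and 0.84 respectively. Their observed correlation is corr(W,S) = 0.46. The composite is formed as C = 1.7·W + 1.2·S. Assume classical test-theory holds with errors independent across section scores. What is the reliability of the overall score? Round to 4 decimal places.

0.9165

Var(C) = 1.7²·14.7² + 1.2²·19² + 2·[2.04·14.7·19·0.46] = 1144.34 + 524.19 = 1668.53.
With uncorrelated errors the cross-covariances are all true-score covariance, so they carry over unchanged; only the diagonal terms shrink to ρᵢσᵢ².
True-score variance = [1.7²·14.7²·0.91 + 1.2²·19²·0.84] + 524.19 = 1004.96 + 524.19 = 1529.15.
Reliability = 1529.15 / 1668.53 = 0.9165.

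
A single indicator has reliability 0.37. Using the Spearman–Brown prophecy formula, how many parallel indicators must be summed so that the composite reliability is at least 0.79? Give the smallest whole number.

k ≥ ρ*(1−ρ₁)/(ρ₁(1−ρ*)) = 0.79·0.63 / (0.37·0.21) = 6.405.
Smallest integer k = 7.

7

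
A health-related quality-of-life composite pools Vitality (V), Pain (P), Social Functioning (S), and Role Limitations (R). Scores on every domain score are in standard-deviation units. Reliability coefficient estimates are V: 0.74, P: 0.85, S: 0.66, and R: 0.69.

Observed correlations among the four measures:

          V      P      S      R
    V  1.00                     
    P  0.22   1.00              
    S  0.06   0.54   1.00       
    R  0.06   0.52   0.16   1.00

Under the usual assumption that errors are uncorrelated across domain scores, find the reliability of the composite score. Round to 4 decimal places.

0.8511

Var(V+P+S+R) = 4 + 2·[0.22 + 0.06 + 0.06 + 0.54 + 0.52 + 0.16] = 4 + 3.12 = 7.12.
Because errors are independent across components, Cov(Tᵢ,Tⱼ) = Cov(Xᵢ,Xⱼ); the off-diagonal part of the true-score variance is the same as above.
True-score variance = [0.74 + 0.85 + 0.66 + 0.69] + 3.12 = 2.94 + 3.12 = 6.06.
Reliability = 6.06 / 7.12 = 0.8511.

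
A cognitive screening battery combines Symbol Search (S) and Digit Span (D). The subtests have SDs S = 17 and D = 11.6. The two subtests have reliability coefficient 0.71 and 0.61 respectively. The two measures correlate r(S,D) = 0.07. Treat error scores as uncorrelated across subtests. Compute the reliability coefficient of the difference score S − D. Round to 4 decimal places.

0.6558

Var(S−D) = 17² + 11.6² − 2·17·11.6·0.07 = 423.56 − 27.608 = 395.952.
Because errors are independent across components, Cov(Tᵢ,Tⱼ) = Cov(Xᵢ,Xⱼ); the off-diagonal part of the true-score variance is the same as above.
True-score variance = [17²·0.71 + 11.6²·0.61] − 27.608 = 287.272 − 27.608 = 259.664.
Reliability = 259.664 / 395.952 = 0.6558.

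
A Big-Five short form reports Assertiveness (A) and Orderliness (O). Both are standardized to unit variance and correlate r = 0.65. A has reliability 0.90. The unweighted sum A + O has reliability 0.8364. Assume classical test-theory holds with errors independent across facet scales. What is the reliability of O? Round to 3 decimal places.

0.560

Var(A+O) = 2 + 2·0.65 = 3.300.
True-score variance = ρ_A + ρ_O + 2·0.65, so 0.8364 = (0.90 + ρ_O + 1.30) / 3.300.
ρ_O = 0.8364·3.300 − 0.90 − 1.30 = 0.560.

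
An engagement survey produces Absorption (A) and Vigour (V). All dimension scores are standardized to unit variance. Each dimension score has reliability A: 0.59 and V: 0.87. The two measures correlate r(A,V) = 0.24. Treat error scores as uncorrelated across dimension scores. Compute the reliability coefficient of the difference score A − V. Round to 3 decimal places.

0.645

Var(A−V) = 1 + 1 − 2·0.24 = 2 − 0.48 = 1.52.
Because errors are independent across components, Cov(Tᵢ,Tⱼ) = Cov(Xᵢ,Xⱼ); the off-diagonal part of the true-score variance is the same as above.
True-score variance = [0.59 + 0.87] − 0.48 = 1.46 − 0.48 = 0.98.
Reliability = 0.98 / 1.52 = 0.645.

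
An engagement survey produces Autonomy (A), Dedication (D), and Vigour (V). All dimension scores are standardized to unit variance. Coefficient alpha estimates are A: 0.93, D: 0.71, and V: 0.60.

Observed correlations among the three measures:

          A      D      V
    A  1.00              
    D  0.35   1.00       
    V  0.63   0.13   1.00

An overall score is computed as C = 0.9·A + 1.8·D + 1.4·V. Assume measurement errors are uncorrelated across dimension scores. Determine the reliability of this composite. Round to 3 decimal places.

Var(C) = 0.9² + 1.8² + 1.4² + 2·[1.62·0.35 + 1.26·0.63 + 2.52·0.13] = 6.01 + 3.3768 = 9.3868.
With uncorrelated errors the cross-covariances are all true-score covariance, so they carry over unchanged; only the diagonal terms shrink to ρᵢσᵢ².
True-score variance = [0.9²·0.93 + 1.8²·0.71 + 1.4²·0.60] + 3.3768 = 4.2297 + 3.3768 = 7.6065.
Reliability = 7.6065 / 9.3868 = 0.810.

0.810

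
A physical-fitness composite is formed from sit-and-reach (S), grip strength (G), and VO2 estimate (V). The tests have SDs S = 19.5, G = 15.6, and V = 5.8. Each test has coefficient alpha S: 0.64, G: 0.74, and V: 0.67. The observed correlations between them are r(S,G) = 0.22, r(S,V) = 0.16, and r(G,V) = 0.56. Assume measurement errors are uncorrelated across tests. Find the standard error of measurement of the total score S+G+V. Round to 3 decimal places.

Var(total) = 657.25 + 271.378 = 928.628.
True-score variance = 445.985 + 271.378 = 717.363, so reliability = 0.7725.
Error variance = 928.628 − 717.363 = 211.265; SEM = √211.265 = 14.535.

14.535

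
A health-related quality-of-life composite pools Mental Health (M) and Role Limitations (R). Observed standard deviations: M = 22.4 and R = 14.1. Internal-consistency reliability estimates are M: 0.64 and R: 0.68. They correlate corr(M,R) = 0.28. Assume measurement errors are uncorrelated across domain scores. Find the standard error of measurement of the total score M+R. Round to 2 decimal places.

15.63

Var(total) = 700.57 + 176.87 = 877.44.
True-score variance = 456.317 + 176.87 = 633.188, so reliability = 0.7216.
Error variance = 877.44 − 633.188 = 244.253; SEM = √244.253 = 15.63.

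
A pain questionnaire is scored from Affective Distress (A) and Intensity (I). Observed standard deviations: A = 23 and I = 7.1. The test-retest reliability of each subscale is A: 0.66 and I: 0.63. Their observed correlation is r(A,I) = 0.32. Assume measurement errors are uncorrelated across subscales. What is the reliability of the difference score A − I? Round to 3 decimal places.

Var(A−I) = 23² + 7.1² − 2·23·7.1·0.32 = 579.41 − 104.512 = 474.898.
Because errors are independent across components, Cov(Tᵢ,Tⱼ) = Cov(Xᵢ,Xⱼ); the off-diagonal part of the true-score variance is the same as above.
True-score variance = [23²·0.66 + 7.1²·0.63] − 104.512 = 380.898 − 104.512 = 276.386.
Reliability = 276.386 / 474.898 = 0.582.

0.582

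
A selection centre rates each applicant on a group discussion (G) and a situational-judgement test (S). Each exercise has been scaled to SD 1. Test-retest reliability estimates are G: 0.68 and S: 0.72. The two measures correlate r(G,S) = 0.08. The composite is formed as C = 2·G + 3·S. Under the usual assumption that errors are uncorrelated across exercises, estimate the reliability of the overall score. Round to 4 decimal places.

0.7278

Var(C) = 2² + 3² + 2·[6·0.08] = 13 + 0.96 = 13.96.
Because errors are independent across components, Cov(Tᵢ,Tⱼ) = Cov(Xᵢ,Xⱼ); the off-diagonal part of the true-score variance is the same as above.
True-score variance = [2²·0.68 + 3²·0.72] + 0.96 = 9.2 + 0.96 = 10.16.
Reliability = 10.16 / 13.96 = 0.7278.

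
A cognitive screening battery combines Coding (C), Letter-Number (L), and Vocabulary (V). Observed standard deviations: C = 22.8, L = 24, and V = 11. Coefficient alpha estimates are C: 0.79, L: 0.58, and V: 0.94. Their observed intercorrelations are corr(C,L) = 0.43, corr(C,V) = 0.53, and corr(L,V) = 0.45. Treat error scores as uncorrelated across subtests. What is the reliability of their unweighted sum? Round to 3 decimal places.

0.836

Var(C+L+V) = 22.8² + 24² + 11² + 2·[22.8·24·0.43 + 22.8·11·0.53 + 24·11·0.45] = 1216.84 + 974.04 = 2190.88.
Because errors are independent across components, Cov(Tᵢ,Tⱼ) = Cov(Xᵢ,Xⱼ); the off-diagonal part of the true-score variance is the same as above.
True-score variance = [22.8²·0.79 + 24²·0.58 + 11²·0.94] + 974.04 = 858.494 + 974.04 = 1832.53.
Reliability = 1832.53 / 2190.88 = 0.836.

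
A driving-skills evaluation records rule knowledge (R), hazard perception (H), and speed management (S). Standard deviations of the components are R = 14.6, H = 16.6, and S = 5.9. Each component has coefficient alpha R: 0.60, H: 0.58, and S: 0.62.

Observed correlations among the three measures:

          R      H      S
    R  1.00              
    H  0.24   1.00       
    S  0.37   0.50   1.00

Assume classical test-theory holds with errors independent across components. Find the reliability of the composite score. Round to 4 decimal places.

Var(R+H+S) = 14.6² + 16.6² + 5.9² + 2·[14.6·16.6·0.24 + 14.6·5.9·0.37 + 16.6·5.9·0.50] = 523.53 + 278.016 = 801.546.
Under uncorrelated errors the observed covariances equal the true-score covariances, so only the own-variance terms attenuate.
True-score variance = [14.6²·0.60 + 16.6²·0.58 + 5.9²·0.62] + 278.016 = 309.303 + 278.016 = 587.319.
Reliability = 587.319 / 801.546 = 0.7327.

0.7327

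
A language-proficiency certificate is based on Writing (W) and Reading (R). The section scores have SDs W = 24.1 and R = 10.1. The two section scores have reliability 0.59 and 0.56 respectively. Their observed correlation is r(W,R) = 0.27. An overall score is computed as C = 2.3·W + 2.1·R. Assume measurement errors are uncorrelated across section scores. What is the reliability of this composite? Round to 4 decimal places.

0.6494

Var(C) = 2.3²·24.1² + 2.1²·10.1² + 2·[4.83·24.1·10.1·0.27] = 3522.35 + 634.862 = 4157.21.
Because errors are independent across components, Cov(Tᵢ,Tⱼ) = Cov(Xᵢ,Xⱼ); the off-diagonal part of the true-score variance is the same as above.
True-score variance = [2.3²·24.1²·0.59 + 2.1²·10.1²·0.56] + 634.862 = 2064.69 + 634.862 = 2699.55.
Reliability = 2699.55 / 4157.21 = 0.6494.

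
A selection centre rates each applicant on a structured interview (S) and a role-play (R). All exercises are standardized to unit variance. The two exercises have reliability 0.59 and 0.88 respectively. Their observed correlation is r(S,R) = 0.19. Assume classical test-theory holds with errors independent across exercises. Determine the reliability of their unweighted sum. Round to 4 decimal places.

Var(S+R) = 2 + 2·[0.19] = 2 + 0.38 = 2.38.
Under uncorrelated errors the observed covariances equal the true-score covariances, so only the own-variance terms attenuate.
True-score variance = [0.59 + 0.88] + 0.38 = 1.47 + 0.38 = 1.85.
Reliability = 1.85 / 2.38 = 0.7773.

0.7773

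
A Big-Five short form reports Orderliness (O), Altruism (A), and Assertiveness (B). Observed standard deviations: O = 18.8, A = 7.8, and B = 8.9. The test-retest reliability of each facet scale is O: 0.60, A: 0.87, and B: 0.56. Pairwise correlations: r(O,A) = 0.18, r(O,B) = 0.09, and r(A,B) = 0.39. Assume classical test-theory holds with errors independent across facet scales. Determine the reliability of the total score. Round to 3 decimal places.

0.708

Var(O+A+B) = 18.8² + 7.8² + 8.9² + 2·[18.8·7.8·0.18 + 18.8·8.9·0.09 + 7.8·8.9·0.39] = 493.49 + 137.056 = 630.546.
With uncorrelated errors the cross-covariances are all true-score covariance, so they carry over unchanged; only the diagonal terms shrink to ρᵢσᵢ².
True-score variance = [18.8²·0.60 + 7.8²·0.87 + 8.9²·0.56] + 137.056 = 309.352 + 137.056 = 446.408.
Reliability = 446.408 / 630.546 = 0.708.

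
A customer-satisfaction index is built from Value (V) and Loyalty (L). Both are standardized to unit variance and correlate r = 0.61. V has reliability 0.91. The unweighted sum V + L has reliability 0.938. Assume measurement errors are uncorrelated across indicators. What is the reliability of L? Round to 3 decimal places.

0.890

Var(V+L) = 2 + 2·0.61 = 3.220.
True-score variance = ρ_V + ρ_L + 2·0.61, so 0.938 = (0.91 + ρ_L + 1.22) / 3.220.
ρ_L = 0.938·3.220 − 0.91 − 1.22 = 0.890.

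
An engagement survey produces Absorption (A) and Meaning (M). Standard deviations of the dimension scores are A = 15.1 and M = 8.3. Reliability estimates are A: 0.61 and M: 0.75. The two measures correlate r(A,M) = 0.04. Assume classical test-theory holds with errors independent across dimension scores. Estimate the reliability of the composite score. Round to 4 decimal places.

Var(A+M) = 15.1² + 8.3² + 2·[15.1·8.3·0.04] = 296.9 + 10.0264 = 306.926.
Under uncorrelated errors the observed covariances equal the true-score covariances, so only the own-variance terms attenuate.
True-score variance = [15.1²·0.61 + 8.3²·0.75] + 10.0264 = 190.754 + 10.0264 = 200.78.
Reliability = 200.78 / 306.926 = 0.6542.

0.6542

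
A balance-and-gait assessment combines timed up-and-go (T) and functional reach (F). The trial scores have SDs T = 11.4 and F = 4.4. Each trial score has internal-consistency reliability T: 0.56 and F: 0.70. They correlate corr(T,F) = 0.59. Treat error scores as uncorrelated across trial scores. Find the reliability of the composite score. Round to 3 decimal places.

0.698

Var(T+F) = 11.4² + 4.4² + 2·[11.4·4.4·0.59] = 149.32 + 59.1888 = 208.509.
Because errors are independent across components, Cov(Tᵢ,Tⱼ) = Cov(Xᵢ,Xⱼ); the off-diagonal part of the true-score variance is the same as above.
True-score variance = [11.4²·0.56 + 4.4²·0.70] + 59.1888 = 86.3296 + 59.1888 = 145.518.
Reliability = 145.518 / 208.509 = 0.698.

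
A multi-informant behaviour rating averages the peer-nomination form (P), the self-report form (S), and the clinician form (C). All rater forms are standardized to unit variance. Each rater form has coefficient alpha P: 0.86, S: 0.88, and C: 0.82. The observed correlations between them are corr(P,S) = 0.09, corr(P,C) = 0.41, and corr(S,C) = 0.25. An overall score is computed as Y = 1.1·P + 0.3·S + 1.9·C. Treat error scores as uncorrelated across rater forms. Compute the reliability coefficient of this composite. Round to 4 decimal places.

0.8809

Var(Y) = 1.1² + 0.3² + 1.9² + 2·[0.33·0.09 + 2.09·0.41 + 0.57·0.25] = 4.91 + 2.0582 = 6.9682.
Under uncorrelated errors the observed covariances equal the true-score covariances, so only the own-variance terms attenuate.
True-score variance = [1.1²·0.86 + 0.3²·0.88 + 1.9²·0.82] + 2.0582 = 4.08 + 2.0582 = 6.1382.
Reliability = 6.1382 / 6.9682 = 0.8809.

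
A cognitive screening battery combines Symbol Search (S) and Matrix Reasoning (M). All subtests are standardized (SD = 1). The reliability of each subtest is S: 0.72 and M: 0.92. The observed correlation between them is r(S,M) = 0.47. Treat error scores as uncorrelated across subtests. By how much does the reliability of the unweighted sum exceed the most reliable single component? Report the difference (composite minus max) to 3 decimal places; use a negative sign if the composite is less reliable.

Var(sum) = 2 + 0.94 = 2.94; true-score variance = 1.64 + 0.94 = 2.58; composite reliability = 0.8776.
Max component reliability = 0.9200.
Difference = 0.8776 − 0.9200 = -0.042.

-0.042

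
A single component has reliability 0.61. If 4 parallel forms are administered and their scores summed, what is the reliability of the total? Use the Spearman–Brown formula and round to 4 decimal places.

0.8622

ρ_k = kρ / (1 + (k−1)ρ) = 4·0.61 / (1 + 3·0.61) = 2.440 / 2.830 = 0.8622.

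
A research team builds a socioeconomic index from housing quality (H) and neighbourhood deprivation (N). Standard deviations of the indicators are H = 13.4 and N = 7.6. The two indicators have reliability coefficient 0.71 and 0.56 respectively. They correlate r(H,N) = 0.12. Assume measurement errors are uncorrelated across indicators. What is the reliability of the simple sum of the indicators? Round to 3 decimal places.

0.704

Var(H+N) = 13.4² + 7.6² + 2·[13.4·7.6·0.12] = 237.32 + 24.4416 = 261.762.
Under uncorrelated errors the observed covariances equal the true-score covariances, so only the own-variance terms attenuate.
True-score variance = [13.4²·0.71 + 7.6²·0.56] + 24.4416 = 159.833 + 24.4416 = 184.275.
Reliability = 184.275 / 261.762 = 0.704.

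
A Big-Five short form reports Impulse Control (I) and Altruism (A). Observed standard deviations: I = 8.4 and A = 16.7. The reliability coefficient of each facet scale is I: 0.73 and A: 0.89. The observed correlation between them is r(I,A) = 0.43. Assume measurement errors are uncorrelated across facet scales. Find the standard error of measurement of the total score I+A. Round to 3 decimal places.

Var(total) = 349.45 + 120.641 = 470.091.
True-score variance = 299.721 + 120.641 = 420.362, so reliability = 0.8942.
Error variance = 470.091 − 420.362 = 49.7291; SEM = √49.7291 = 7.052.

7.052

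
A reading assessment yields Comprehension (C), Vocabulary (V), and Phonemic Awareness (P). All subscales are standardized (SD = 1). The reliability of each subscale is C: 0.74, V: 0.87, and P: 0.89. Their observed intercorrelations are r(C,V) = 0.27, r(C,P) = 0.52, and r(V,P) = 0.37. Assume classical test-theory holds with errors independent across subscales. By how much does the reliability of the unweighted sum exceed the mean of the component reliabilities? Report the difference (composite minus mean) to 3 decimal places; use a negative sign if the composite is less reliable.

0.073

Var(sum) = 3 + 2.32 = 5.32; true-score variance = 2.5 + 2.32 = 4.82; composite reliability = 0.9060.
Mean component reliability = 0.8333.
Difference = 0.9060 − 0.8333 = 0.073.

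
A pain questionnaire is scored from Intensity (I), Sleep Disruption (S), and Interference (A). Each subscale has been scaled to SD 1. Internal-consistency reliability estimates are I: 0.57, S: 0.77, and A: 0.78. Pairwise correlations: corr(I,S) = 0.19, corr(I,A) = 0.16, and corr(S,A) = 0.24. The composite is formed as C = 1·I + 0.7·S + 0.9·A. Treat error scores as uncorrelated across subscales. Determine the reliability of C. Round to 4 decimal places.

0.7716

Var(C) = 1 + 0.7² + 0.9² + 2·[0.7·0.19 + 0.9·0.16 + 0.63·0.24] = 2.3 + 0.8564 = 3.1564.
Under uncorrelated errors the observed covariances equal the true-score covariances, so only the own-variance terms attenuate.
True-score variance = [0.57 + 0.7²·0.77 + 0.9²·0.78] + 0.8564 = 1.5791 + 0.8564 = 2.4355.
Reliability = 2.4355 / 3.1564 = 0.7716.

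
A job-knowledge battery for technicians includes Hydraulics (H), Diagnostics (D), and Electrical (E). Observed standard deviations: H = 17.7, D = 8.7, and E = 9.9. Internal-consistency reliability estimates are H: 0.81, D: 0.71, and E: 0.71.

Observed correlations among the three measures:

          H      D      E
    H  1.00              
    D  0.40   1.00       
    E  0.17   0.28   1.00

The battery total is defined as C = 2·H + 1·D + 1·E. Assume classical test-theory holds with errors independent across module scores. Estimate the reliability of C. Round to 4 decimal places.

Var(C) = 2²·17.7² + 8.7² + 9.9² + 2·[2·17.7·8.7·0.40 + 2·17.7·9.9·0.17 + 8.7·9.9·0.28] = 1426.86 + 413.773 = 1840.63.
With uncorrelated errors the cross-covariances are all true-score covariance, so they carry over unchanged; only the diagonal terms shrink to ρᵢσᵢ².
True-score variance = [2²·17.7²·0.81 + 8.7²·0.71 + 9.9²·0.71] + 413.773 = 1138.39 + 413.773 = 1552.16.
Reliability = 1552.16 / 1840.63 = 0.8433.

0.8433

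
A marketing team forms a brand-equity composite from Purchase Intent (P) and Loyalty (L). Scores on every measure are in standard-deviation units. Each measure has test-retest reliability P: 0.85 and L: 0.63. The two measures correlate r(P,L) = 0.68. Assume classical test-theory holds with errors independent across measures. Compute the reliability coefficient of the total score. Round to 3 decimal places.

0.845

Var(P+L) = 2 + 2·[0.68] = 2 + 1.36 = 3.36.
Because errors are independent across components, Cov(Tᵢ,Tⱼ) = Cov(Xᵢ,Xⱼ); the off-diagonal part of the true-score variance is the same as above.
True-score variance = [0.85 + 0.63] + 1.36 = 1.48 + 1.36 = 2.84.
Reliability = 2.84 / 3.36 = 0.845.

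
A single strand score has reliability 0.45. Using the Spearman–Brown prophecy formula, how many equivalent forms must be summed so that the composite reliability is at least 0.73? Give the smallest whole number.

k ≥ ρ*(1−ρ₁)/(ρ₁(1−ρ*)) = 0.73·0.55 / (0.45·0.27) = 3.305.
Smallest integer k = 4.

4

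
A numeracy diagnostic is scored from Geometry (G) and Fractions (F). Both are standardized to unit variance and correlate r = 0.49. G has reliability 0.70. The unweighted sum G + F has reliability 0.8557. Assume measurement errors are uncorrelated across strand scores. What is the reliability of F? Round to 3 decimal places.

Var(G+F) = 2 + 2·0.49 = 2.980.
True-score variance = ρ_G + ρ_F + 2·0.49, so 0.8557 = (0.70 + ρ_F + 0.98) / 2.980.
ρ_F = 0.8557·2.980 − 0.70 − 0.98 = 0.870.

0.870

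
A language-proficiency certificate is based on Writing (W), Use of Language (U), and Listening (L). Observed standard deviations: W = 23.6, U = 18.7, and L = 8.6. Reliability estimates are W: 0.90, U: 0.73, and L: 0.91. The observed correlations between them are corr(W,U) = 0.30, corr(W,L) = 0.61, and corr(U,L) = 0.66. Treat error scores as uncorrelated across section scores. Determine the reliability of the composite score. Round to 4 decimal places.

0.9081

Var(W+U+L) = 23.6² + 18.7² + 8.6² + 2·[23.6·18.7·0.30 + 23.6·8.6·0.61 + 18.7·8.6·0.66] = 980.61 + 724.686 = 1705.3.
Because errors are independent across components, Cov(Tᵢ,Tⱼ) = Cov(Xᵢ,Xⱼ); the off-diagonal part of the true-score variance is the same as above.
True-score variance = [23.6²·0.90 + 18.7²·0.73 + 8.6²·0.91] + 724.686 = 823.841 + 724.686 = 1548.53.
Reliability = 1548.53 / 1705.3 = 0.9081.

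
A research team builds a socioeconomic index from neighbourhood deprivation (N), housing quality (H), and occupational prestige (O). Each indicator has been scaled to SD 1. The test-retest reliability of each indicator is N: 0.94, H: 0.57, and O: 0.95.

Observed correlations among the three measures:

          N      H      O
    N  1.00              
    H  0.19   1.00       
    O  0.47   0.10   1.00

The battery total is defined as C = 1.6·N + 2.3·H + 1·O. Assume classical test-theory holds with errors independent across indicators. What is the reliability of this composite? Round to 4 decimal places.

0.7971

Var(C) = 1.6² + 2.3² + 1 + 2·[3.68·0.19 + 1.6·0.47 + 2.3·0.10] = 8.85 + 3.3624 = 12.2124.
With uncorrelated errors the cross-covariances are all true-score covariance, so they carry over unchanged; only the diagonal terms shrink to ρᵢσᵢ².
True-score variance = [1.6²·0.94 + 2.3²·0.57 + 0.95] + 3.3624 = 6.3717 + 3.3624 = 9.7341.
Reliability = 9.7341 / 12.2124 = 0.7971.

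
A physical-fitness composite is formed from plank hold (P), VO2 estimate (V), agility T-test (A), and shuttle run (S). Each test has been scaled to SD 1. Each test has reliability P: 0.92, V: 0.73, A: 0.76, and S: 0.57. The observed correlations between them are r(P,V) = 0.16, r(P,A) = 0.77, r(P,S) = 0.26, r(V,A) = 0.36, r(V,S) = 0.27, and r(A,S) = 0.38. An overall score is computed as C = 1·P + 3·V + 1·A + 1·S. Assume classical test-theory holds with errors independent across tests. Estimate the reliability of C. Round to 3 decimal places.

0.837

Var(C) = 1 + 3² + 1 + 1 + 2·[3·0.16 + 0.77 + 0.26 + 3·0.36 + 3·0.27 + 0.38] = 12 + 7.56 = 19.56.
With uncorrelated errors the cross-covariances are all true-score covariance, so they carry over unchanged; only the diagonal terms shrink to ρᵢσᵢ².
True-score variance = [0.92 + 3²·0.73 + 0.76 + 0.57] + 7.56 = 8.82 + 7.56 = 16.38.
Reliability = 16.38 / 19.56 = 0.837.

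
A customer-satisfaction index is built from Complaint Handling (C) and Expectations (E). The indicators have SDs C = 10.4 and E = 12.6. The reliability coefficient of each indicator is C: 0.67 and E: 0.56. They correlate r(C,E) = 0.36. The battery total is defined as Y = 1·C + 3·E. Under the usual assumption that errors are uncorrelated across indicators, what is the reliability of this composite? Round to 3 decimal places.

0.635

Var(Y) = 10.4² + 3²·12.6² + 2·[3·10.4·12.6·0.36] = 1537 + 283.046 = 1820.05.
With uncorrelated errors the cross-covariances are all true-score covariance, so they carry over unchanged; only the diagonal terms shrink to ρᵢσᵢ².
True-score variance = [10.4²·0.67 + 3²·12.6²·0.56] + 283.046 = 872.618 + 283.046 = 1155.66.
Reliability = 1155.66 / 1820.05 = 0.635.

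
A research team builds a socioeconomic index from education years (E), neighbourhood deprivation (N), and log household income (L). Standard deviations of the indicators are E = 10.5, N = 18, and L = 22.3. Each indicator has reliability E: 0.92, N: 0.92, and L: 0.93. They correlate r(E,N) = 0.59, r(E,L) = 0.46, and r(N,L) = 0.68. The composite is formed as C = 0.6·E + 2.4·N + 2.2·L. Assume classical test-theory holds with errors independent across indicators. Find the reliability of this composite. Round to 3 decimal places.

0.959

Var(C) = 0.6²·10.5² + 2.4²·18² + 2.2²·22.3² + 2·[1.44·10.5·18·0.59 + 1.32·10.5·22.3·0.46 + 5.28·18·22.3·0.68] = 4312.81 + 3487.87 = 7800.69.
With uncorrelated errors the cross-covariances are all true-score covariance, so they carry over unchanged; only the diagonal terms shrink to ρᵢσᵢ².
True-score variance = [0.6²·10.5²·0.92 + 2.4²·18²·0.92 + 2.2²·22.3²·0.93] + 3487.87 = 3991.86 + 3487.87 = 7479.73.
Reliability = 7479.73 / 7800.69 = 0.959.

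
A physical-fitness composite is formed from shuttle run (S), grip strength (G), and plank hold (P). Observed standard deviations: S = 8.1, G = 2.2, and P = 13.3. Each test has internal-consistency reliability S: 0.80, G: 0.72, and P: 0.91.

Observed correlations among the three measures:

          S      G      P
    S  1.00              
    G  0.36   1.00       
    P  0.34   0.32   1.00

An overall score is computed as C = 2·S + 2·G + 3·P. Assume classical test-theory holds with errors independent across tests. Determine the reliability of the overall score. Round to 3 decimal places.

Var(C) = 2²·8.1² + 2²·2.2² + 3²·13.3² + 2·[4·8.1·2.2·0.36 + 6·8.1·13.3·0.34 + 6·2.2·13.3·0.32] = 1873.81 + 603.218 = 2477.03.
With uncorrelated errors the cross-covariances are all true-score covariance, so they carry over unchanged; only the diagonal terms shrink to ρᵢσᵢ².
True-score variance = [2²·8.1²·0.80 + 2²·2.2²·0.72 + 3²·13.3²·0.91] + 603.218 = 1672.62 + 603.218 = 2275.84.
Reliability = 2275.84 / 2477.03 = 0.919.

0.919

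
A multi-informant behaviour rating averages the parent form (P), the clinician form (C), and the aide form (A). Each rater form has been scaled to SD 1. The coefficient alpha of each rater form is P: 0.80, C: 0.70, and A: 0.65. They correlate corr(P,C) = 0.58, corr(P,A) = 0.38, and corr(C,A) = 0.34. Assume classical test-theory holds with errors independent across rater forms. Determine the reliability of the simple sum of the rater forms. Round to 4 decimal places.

0.8482

Var(P+C+A) = 3 + 2·[0.58 + 0.38 + 0.34] = 3 + 2.6 = 5.6.
Under uncorrelated errors the observed covariances equal the true-score covariances, so only the own-variance terms attenuate.
True-score variance = [0.80 + 0.70 + 0.65] + 2.6 = 2.15 + 2.6 = 4.75.
Reliability = 4.75 / 5.6 = 0.8482.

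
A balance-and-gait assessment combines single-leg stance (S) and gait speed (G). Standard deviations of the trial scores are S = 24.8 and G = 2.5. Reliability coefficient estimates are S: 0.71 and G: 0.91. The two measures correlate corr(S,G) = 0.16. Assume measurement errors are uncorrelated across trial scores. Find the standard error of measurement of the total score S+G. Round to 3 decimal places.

13.376

Var(total) = 621.29 + 19.84 = 641.13.
True-score variance = 442.366 + 19.84 = 462.206, so reliability = 0.7209.
Error variance = 641.13 − 462.206 = 178.924; SEM = √178.924 = 13.376.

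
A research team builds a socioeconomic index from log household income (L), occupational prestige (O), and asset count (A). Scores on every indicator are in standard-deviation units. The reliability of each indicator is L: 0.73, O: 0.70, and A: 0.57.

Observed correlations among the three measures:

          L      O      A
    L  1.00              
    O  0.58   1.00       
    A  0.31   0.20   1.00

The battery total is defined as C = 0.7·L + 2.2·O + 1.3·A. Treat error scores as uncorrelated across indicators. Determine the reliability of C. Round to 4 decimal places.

0.7802

Var(C) = 0.7² + 2.2² + 1.3² + 2·[1.54·0.58 + 0.91·0.31 + 2.86·0.20] = 7.02 + 3.4946 = 10.5146.
Under uncorrelated errors the observed covariances equal the true-score covariances, so only the own-variance terms attenuate.
True-score variance = [0.7²·0.73 + 2.2²·0.70 + 1.3²·0.57] + 3.4946 = 4.709 + 3.4946 = 8.2036.
Reliability = 8.2036 / 10.5146 = 0.7802.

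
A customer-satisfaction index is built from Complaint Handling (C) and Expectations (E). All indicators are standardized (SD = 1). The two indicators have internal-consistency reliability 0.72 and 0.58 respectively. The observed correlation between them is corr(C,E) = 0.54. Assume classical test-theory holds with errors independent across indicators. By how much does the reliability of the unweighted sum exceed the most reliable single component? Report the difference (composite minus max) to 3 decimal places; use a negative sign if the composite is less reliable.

0.053

Var(sum) = 2 + 1.08 = 3.08; true-score variance = 1.3 + 1.08 = 2.38; composite reliability = 0.7727.
Max component reliability = 0.7200.
Difference = 0.7727 − 0.7200 = 0.053.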